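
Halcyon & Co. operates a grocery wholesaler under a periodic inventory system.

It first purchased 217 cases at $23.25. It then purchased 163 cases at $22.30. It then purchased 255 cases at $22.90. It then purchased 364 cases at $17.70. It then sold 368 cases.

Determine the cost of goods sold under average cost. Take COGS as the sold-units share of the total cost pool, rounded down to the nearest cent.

Sale 1, sell 368: 368/999 × $20,962.45 → $7,721.90
Ending inventory (cost pool remaining) = $13,240.55
Check: goods available $20,962.45 = COGS $7,721.90 + ending $13,240.55

COGS = $7,721.90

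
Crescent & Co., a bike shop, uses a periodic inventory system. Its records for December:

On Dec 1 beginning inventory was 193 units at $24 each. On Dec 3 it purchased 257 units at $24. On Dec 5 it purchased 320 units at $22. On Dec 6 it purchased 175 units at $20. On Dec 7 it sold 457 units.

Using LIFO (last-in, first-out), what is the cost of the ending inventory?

Ending inventory = $11,636

Dec 7, 457 sold [LIFO — newest first]: 175 @ $20 + 282 @ $22 = $9,704
Ending inventory: 193 @ $24 + 257 @ $24 + 38 @ $22 = $11,636
Check: goods available $21,340 = COGS $9,704 + ending $11,636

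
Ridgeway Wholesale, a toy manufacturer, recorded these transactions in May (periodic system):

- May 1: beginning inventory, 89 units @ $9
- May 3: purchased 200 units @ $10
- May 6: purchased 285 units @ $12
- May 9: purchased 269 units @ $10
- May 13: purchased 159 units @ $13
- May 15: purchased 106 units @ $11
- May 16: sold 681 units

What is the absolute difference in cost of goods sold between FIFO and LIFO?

FIFO COGS: 89 @ $9 + 200 @ $10 + 285 @ $12 + 107 @ $10 = $7,291
LIFO COGS: 106 @ $11 + 159 @ $13 + 269 @ $10 + 147 @ $12 = $7,687
Difference = |$7,291 − $7,687| = $396

$396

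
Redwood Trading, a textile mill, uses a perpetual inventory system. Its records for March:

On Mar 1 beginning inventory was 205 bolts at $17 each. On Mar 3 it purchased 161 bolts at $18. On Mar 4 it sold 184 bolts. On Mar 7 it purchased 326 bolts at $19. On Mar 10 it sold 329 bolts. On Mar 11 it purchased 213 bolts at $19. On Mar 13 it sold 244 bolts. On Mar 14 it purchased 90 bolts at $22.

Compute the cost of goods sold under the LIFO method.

COGS = $14,108

Mar 4, 184 sold [LIFO — newest first]: 161 @ $18 + 23 @ $17 = $3,289
Mar 10, 329 sold [LIFO — newest first]: 326 @ $19 + 3 @ $17 = $6,245
Mar 13, 244 sold [LIFO — newest first]: 213 @ $19 + 31 @ $17 = $4,574
Total COGS = $3,289 + $6,245 + $4,574 = $14,108
Ending inventory: 148 @ $17 + 90 @ $22 = $4,496
Check: goods available $18,604 = COGS $14,108 + ending $4,496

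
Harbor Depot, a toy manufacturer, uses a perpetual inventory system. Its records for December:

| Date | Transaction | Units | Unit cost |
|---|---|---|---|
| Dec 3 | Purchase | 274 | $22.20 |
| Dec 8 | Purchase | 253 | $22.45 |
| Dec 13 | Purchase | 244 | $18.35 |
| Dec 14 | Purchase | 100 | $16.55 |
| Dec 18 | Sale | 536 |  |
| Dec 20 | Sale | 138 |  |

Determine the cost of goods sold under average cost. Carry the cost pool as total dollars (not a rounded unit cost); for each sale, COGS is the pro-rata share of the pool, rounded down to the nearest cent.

COGS = $13,847.59

After Dec 3: 274 on hand, pool $6,082.80 (≈ $22.2000 each)
After Dec 8: 527 on hand, pool $11,762.65 (≈ $22.3200 each)
After Dec 13: 771 on hand, pool $16,240.05 (≈ $21.0636 each)
After Dec 14: 871 on hand, pool $17,895.05 (≈ $20.5454 each)
Dec 18, sell 536: 536/871 × $17,895.05 → $11,012.33
Dec 20, sell 138: 138/335 × $6,882.72 → $2,835.26
Total COGS = $11,012.33 + $2,835.26 = $13,847.59
Ending inventory (cost pool remaining) = $4,047.46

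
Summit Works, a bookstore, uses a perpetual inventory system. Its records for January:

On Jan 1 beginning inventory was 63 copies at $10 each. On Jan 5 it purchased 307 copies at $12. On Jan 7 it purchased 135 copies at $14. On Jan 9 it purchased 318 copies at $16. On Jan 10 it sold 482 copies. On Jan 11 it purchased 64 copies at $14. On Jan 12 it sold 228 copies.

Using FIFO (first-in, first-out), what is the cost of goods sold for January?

Jan 10, 482 sold [FIFO — oldest first]: 63 @ $10 + 307 @ $12 + 112 @ $14 = $5,882
Jan 12, 228 sold [FIFO — oldest first]: 23 @ $14 + 205 @ $16 = $3,602
Total COGS = $5,882 + $3,602 = $9,484
Ending inventory: 113 @ $16 + 64 @ $14 = $2,704

COGS = $9,484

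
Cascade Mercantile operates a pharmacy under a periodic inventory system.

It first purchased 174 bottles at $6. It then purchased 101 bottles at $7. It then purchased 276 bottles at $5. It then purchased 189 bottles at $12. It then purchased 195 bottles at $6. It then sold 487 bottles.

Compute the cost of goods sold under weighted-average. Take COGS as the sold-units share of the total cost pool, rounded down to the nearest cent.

COGS = $3,421.50

Sale 1, sell 487: 487/935 × $6,569.00 → $3,421.50
Ending inventory (cost pool remaining) = $3,147.50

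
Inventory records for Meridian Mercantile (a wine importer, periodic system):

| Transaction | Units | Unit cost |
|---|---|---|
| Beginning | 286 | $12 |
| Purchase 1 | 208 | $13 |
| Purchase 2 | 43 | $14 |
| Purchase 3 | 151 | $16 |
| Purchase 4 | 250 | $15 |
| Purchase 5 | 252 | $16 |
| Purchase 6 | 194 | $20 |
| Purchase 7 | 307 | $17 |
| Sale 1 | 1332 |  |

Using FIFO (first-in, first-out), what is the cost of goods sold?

Sale 1 (1332) [FIFO — oldest first]: 286 @ $12 + 208 @ $13 + 43 @ $14 + 151 @ $16 + 250 @ $15 + 252 @ $16 + 142 @ $20 = $19,776
Ending inventory: 52 @ $20 + 307 @ $17 = $6,259

COGS = $19,776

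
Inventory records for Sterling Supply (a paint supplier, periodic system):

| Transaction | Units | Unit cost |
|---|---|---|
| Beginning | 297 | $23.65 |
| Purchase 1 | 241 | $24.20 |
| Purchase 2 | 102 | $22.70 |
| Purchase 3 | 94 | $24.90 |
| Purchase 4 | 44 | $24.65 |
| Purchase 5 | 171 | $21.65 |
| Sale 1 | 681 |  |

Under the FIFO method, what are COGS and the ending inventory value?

Sale 1 (681) [FIFO — oldest first]: 297 @ $23.65 + 241 @ $24.20 + 102 @ $22.70 + 41 @ $24.90 = $16,192.55
Ending inventory: 53 @ $24.90 + 44 @ $24.65 + 171 @ $21.65 = $6,106.45

COGS = $16,192.55; ending inventory = $6,106.45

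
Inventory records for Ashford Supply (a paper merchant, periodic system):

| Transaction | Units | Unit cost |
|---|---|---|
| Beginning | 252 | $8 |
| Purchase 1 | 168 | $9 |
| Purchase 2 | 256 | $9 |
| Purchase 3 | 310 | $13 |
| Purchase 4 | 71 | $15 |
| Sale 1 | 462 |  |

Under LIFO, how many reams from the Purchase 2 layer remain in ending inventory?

Sale 1 (462) [LIFO — newest first]: 71 @ $15 + 310 @ $13 + 81 @ $9 = $5,824
Ending inventory: 252 @ $8 + 168 @ $9 + 175 @ $9 = $5,103

175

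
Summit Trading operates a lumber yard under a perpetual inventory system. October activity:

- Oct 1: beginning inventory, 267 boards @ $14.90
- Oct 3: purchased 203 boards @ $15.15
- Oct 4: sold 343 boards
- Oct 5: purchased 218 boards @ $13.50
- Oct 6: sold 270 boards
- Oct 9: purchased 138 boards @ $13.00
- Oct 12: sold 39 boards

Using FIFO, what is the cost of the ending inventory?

Oct 4, 343 sold [FIFO — oldest first]: 267 @ $14.90 + 76 @ $15.15 = $5,129.70
Oct 6, 270 sold [FIFO — oldest first]: 127 @ $15.15 + 143 @ $13.50 = $3,854.55
Oct 12, 39 sold [FIFO — oldest first]: 39 @ $13.50 = $526.50
Total COGS = $5,129.70 + $3,854.55 + $526.50 = $9,510.75
Ending inventory: 36 @ $13.50 + 138 @ $13.00 = $2,280.00

Ending inventory = $2,280.00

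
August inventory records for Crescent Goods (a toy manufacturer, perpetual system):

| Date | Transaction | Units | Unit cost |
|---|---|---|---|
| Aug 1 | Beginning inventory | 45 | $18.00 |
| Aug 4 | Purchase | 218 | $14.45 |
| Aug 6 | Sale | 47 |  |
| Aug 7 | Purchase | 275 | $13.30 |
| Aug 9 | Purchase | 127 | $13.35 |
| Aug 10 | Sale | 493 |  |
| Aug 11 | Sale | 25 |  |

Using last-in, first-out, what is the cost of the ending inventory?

Ending inventory = $1,604.75

Aug 6, 47 sold [LIFO — newest first]: 47 @ $14.45 = $679.15
Aug 10, 493 sold [LIFO — newest first]: 127 @ $13.35 + 275 @ $13.30 + 91 @ $14.45 = $6,667.90
Aug 11, 25 sold [LIFO — newest first]: 25 @ $14.45 = $361.25
Total COGS = $679.15 + $6,667.90 + $361.25 = $7,708.30
Ending inventory: 45 @ $18.00 + 55 @ $14.45 = $1,604.75
Check: goods available $9,313.05 = COGS $7,708.30 + ending $1,604.75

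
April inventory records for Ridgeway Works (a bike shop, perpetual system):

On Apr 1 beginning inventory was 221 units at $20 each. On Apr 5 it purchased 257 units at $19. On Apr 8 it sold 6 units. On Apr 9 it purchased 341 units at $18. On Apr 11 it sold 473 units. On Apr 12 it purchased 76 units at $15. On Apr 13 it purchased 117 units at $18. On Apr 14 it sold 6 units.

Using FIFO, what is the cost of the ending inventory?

Apr 8, 6 sold [FIFO — oldest first]: 6 @ $20 = $120
Apr 11, 473 sold [FIFO — oldest first]: 215 @ $20 + 257 @ $19 + 1 @ $18 = $9,201
Apr 14, 6 sold [FIFO — oldest first]: 6 @ $18 = $108
Total COGS = $120 + $9,201 + $108 = $9,429
Ending inventory: 334 @ $18 + 76 @ $15 + 117 @ $18 = $9,258

Ending inventory = $9,258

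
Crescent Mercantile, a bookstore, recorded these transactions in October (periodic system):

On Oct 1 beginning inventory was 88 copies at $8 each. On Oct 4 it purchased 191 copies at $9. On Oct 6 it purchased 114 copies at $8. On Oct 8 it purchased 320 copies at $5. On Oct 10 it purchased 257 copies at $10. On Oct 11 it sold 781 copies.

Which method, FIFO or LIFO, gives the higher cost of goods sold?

FIFO COGS: 88 @ $8 + 191 @ $9 + 114 @ $8 + 320 @ $5 + 68 @ $10 = $5,615
LIFO COGS: 257 @ $10 + 320 @ $5 + 114 @ $8 + 90 @ $9 = $5,892

LIFO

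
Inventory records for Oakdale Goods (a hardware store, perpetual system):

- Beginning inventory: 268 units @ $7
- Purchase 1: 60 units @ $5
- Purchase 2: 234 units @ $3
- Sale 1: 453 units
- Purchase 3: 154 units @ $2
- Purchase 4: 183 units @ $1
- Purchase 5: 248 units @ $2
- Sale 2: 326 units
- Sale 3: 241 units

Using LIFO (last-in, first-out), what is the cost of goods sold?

COGS = $3,066

Sale 1 (453) [LIFO — newest first]: 234 @ $3 + 60 @ $5 + 159 @ $7 = $2,115
Sale 2 (326) [LIFO — newest first]: 248 @ $2 + 78 @ $1 = $574
Sale 3 (241) [LIFO — newest first]: 105 @ $1 + 136 @ $2 = $377
Total COGS = $2,115 + $574 + $377 = $3,066
Ending inventory: 109 @ $7 + 18 @ $2 = $799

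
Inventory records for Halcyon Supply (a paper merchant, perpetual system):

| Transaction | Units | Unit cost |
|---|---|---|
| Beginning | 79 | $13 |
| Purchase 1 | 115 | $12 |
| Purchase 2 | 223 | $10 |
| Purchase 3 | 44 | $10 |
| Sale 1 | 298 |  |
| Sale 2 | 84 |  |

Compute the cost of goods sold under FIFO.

COGS = $4,287

Sale 1 (298) [FIFO — oldest first]: 79 @ $13 + 115 @ $12 + 104 @ $10 = $3,447
Sale 2 (84) [FIFO — oldest first]: 84 @ $10 = $840
Total COGS = $3,447 + $840 = $4,287
Ending inventory: 35 @ $10 + 44 @ $10 = $790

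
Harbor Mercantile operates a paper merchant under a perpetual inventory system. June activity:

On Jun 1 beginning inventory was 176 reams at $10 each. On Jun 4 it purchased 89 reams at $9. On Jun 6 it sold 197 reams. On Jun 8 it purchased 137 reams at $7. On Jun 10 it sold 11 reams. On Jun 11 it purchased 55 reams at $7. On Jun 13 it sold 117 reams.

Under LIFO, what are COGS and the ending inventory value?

COGS = $2,777; ending inventory = $1,128

Jun 6, 197 sold [LIFO — newest first]: 89 @ $9 + 108 @ $10 = $1,881
Jun 10, 11 sold [LIFO — newest first]: 11 @ $7 = $77
Jun 13, 117 sold [LIFO — newest first]: 55 @ $7 + 62 @ $7 = $819
Total COGS = $1,881 + $77 + $819 = $2,777
Ending inventory: 68 @ $10 + 64 @ $7 = $1,128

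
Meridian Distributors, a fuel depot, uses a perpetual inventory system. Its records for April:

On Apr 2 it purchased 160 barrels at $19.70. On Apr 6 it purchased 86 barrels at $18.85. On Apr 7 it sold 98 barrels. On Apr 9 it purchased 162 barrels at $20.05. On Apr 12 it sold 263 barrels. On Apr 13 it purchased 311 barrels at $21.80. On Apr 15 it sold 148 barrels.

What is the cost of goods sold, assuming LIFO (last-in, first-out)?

Apr 7, 98 sold [LIFO — newest first]: 86 @ $18.85 + 12 @ $19.70 = $1,857.50
Apr 12, 263 sold [LIFO — newest first]: 162 @ $20.05 + 101 @ $19.70 = $5,237.80
Apr 15, 148 sold [LIFO — newest first]: 148 @ $21.80 = $3,226.40
Total COGS = $1,857.50 + $5,237.80 + $3,226.40 = $10,321.70
Ending inventory: 47 @ $19.70 + 163 @ $21.80 = $4,479.30
Check: goods available $14,801.00 = COGS $10,321.70 + ending $4,479.30

COGS = $10,321.70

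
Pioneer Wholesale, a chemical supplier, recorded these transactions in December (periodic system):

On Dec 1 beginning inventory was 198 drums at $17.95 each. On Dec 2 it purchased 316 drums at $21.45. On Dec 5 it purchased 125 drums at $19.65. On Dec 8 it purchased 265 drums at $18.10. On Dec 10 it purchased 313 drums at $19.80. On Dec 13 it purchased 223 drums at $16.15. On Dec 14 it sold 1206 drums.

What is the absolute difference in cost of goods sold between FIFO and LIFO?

FIFO COGS: 198 @ $17.95 + 316 @ $21.45 + 125 @ $19.65 + 265 @ $18.10 + 302 @ $19.80 = $23,564.65
LIFO COGS: 223 @ $16.15 + 313 @ $19.80 + 265 @ $18.10 + 125 @ $19.65 + 280 @ $21.45 = $23,057.60
Difference = |$23,564.65 − $23,057.60| = $507.05

$507.05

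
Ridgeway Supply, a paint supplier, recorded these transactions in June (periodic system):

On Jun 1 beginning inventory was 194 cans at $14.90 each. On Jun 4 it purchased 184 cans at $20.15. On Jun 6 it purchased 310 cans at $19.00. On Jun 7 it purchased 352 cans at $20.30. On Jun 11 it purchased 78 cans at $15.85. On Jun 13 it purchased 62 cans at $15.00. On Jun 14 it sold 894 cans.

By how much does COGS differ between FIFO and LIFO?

$385.70

FIFO COGS: 194 @ $14.90 + 184 @ $20.15 + 310 @ $19.00 + 206 @ $20.30 = $16,670.00
LIFO COGS: 62 @ $15.00 + 78 @ $15.85 + 352 @ $20.30 + 310 @ $19.00 + 92 @ $20.15 = $17,055.70
Difference = |$16,670.00 − $17,055.70| = $385.70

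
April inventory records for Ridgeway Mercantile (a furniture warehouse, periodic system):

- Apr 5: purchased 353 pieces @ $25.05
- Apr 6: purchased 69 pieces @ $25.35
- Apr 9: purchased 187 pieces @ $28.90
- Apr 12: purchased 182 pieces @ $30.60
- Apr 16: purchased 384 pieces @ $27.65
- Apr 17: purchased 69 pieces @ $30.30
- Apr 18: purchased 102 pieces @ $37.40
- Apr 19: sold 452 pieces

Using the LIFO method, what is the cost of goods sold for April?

COGS = $13,675.15

Apr 19, 452 sold [LIFO — newest first]: 102 @ $37.40 + 69 @ $30.30 + 281 @ $27.65 = $13,675.15
Ending inventory: 353 @ $25.05 + 69 @ $25.35 + 187 @ $28.90 + 182 @ $30.60 + 103 @ $27.65 = $24,413.25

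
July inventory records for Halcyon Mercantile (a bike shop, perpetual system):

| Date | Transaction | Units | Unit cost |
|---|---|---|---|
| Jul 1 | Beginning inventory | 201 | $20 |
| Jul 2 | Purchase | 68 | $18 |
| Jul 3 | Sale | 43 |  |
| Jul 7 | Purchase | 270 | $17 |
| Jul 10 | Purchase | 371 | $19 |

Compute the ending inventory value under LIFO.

Ending inventory = $16,109

Jul 3, 43 sold [LIFO — newest first]: 43 @ $18 = $774
Ending inventory: 201 @ $20 + 25 @ $18 + 270 @ $17 + 371 @ $19 = $16,109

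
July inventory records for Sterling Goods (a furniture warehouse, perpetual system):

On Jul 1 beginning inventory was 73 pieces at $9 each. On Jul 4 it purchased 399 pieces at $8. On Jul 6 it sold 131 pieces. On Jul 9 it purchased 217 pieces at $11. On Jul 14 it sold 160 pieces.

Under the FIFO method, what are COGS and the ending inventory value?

Jul 6, 131 sold [FIFO — oldest first]: 73 @ $9 + 58 @ $8 = $1,121
Jul 14, 160 sold [FIFO — oldest first]: 160 @ $8 = $1,280
Total COGS = $1,121 + $1,280 = $2,401
Ending inventory: 181 @ $8 + 217 @ $11 = $3,835
Check: goods available $6,236 = COGS $2,401 + ending $3,835

COGS = $2,401; ending inventory = $3,835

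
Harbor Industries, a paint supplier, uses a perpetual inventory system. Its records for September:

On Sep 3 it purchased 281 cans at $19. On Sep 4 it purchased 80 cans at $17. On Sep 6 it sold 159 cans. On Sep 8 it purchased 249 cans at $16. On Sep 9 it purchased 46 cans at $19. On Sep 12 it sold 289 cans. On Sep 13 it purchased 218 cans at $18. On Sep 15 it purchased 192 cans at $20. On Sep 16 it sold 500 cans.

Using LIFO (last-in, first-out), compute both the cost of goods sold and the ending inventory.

Sep 6, 159 sold [LIFO — newest first]: 80 @ $17 + 79 @ $19 = $2,861
Sep 12, 289 sold [LIFO — newest first]: 46 @ $19 + 243 @ $16 = $4,762
Sep 16, 500 sold [LIFO — newest first]: 192 @ $20 + 218 @ $18 + 6 @ $16 + 84 @ $19 = $9,456
Total COGS = $2,861 + $4,762 + $9,456 = $17,079
Ending inventory: 118 @ $19 = $2,242

COGS = $17,079; ending inventory = $2,242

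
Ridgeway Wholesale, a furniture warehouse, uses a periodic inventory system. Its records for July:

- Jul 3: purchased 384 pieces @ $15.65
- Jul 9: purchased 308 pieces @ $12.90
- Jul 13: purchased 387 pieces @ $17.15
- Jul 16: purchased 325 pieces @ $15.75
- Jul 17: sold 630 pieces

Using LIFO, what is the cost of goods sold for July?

Jul 17, 630 sold [LIFO — newest first]: 325 @ $15.75 + 305 @ $17.15 = $10,349.50
Ending inventory: 384 @ $15.65 + 308 @ $12.90 + 82 @ $17.15 = $11,389.10

COGS = $10,349.50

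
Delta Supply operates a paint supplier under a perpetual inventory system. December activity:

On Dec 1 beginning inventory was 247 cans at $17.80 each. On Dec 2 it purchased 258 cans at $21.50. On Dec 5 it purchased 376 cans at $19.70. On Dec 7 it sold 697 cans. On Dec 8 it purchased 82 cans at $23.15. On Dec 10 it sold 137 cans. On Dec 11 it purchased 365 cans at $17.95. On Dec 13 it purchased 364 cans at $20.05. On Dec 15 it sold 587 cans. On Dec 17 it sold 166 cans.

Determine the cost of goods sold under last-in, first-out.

COGS = $31,230.05

Dec 7, 697 sold [LIFO — newest first]: 376 @ $19.70 + 258 @ $21.50 + 63 @ $17.80 = $14,075.60
Dec 10, 137 sold [LIFO — newest first]: 82 @ $23.15 + 55 @ $17.80 = $2,877.30
Dec 15, 587 sold [LIFO — newest first]: 364 @ $20.05 + 223 @ $17.95 = $11,301.05
Dec 17, 166 sold [LIFO — newest first]: 142 @ $17.95 + 24 @ $17.80 = $2,976.10
Total COGS = $14,075.60 + $2,877.30 + $11,301.05 + $2,976.10 = $31,230.05
Ending inventory: 105 @ $17.80 = $1,869.00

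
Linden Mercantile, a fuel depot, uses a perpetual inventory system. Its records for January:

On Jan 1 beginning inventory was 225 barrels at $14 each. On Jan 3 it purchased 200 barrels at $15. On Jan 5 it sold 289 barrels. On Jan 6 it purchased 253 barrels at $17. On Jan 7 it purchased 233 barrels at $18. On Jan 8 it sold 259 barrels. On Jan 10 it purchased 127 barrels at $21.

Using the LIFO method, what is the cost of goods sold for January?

Jan 5, 289 sold [LIFO — newest first]: 200 @ $15 + 89 @ $14 = $4,246
Jan 8, 259 sold [LIFO — newest first]: 233 @ $18 + 26 @ $17 = $4,636
Total COGS = $4,246 + $4,636 = $8,882
Ending inventory: 136 @ $14 + 227 @ $17 + 127 @ $21 = $8,430
Check: goods available $17,312 = COGS $8,882 + ending $8,430

COGS = $8,882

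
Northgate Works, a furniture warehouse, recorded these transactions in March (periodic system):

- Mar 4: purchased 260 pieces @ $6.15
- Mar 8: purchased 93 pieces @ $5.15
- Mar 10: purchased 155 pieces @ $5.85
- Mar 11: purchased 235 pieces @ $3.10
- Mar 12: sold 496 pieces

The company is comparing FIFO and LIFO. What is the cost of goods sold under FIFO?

FIFO COGS: 260 @ $6.15 + 93 @ $5.15 + 143 @ $5.85 = $2,914.50
LIFO COGS: 235 @ $3.10 + 155 @ $5.85 + 93 @ $5.15 + 13 @ $6.15 = $2,194.15

COGS = $2,914.50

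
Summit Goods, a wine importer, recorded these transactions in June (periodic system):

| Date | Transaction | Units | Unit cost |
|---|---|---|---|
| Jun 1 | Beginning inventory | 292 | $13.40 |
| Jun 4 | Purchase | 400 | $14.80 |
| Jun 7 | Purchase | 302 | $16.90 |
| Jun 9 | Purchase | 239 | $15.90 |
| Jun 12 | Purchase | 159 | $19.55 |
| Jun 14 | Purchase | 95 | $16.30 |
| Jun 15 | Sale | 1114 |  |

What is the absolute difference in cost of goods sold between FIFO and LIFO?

$1,437.45

FIFO COGS: 292 @ $13.40 + 400 @ $14.80 + 302 @ $16.90 + 120 @ $15.90 = $16,844.60
LIFO COGS: 95 @ $16.30 + 159 @ $19.55 + 239 @ $15.90 + 302 @ $16.90 + 319 @ $14.80 = $18,282.05
Difference = |$16,844.60 − $18,282.05| = $1,437.45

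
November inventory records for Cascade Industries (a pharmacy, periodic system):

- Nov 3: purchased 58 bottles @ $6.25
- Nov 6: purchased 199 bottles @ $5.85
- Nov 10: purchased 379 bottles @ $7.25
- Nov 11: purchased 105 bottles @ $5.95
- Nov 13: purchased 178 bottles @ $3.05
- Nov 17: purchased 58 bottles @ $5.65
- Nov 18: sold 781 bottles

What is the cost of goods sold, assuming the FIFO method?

Nov 18, 781 sold [FIFO — oldest first]: 58 @ $6.25 + 199 @ $5.85 + 379 @ $7.25 + 105 @ $5.95 + 40 @ $3.05 = $5,021.15
Ending inventory: 138 @ $3.05 + 58 @ $5.65 = $748.60
Check: goods available $5,769.75 = COGS $5,021.15 + ending $748.60

COGS = $5,021.15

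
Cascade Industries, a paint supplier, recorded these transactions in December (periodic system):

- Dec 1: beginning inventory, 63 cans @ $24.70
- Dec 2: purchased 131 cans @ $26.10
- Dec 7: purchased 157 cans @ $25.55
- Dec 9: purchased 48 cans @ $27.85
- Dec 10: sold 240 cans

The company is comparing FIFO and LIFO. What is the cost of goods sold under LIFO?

FIFO COGS: 63 @ $24.70 + 131 @ $26.10 + 46 @ $25.55 = $6,150.50
LIFO COGS: 48 @ $27.85 + 157 @ $25.55 + 35 @ $26.10 = $6,261.65

COGS = $6,261.65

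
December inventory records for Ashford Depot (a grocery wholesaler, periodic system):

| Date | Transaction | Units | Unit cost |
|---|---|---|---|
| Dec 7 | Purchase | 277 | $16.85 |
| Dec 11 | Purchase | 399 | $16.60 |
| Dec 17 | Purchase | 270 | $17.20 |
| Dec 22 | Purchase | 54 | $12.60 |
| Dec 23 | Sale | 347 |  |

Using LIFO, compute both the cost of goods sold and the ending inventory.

COGS = $5,706.20; ending inventory = $10,909.05

Dec 23, 347 sold [LIFO — newest first]: 54 @ $12.60 + 270 @ $17.20 + 23 @ $16.60 = $5,706.20
Ending inventory: 277 @ $16.85 + 376 @ $16.60 = $10,909.05
Check: goods available $16,615.25 = COGS $5,706.20 + ending $10,909.05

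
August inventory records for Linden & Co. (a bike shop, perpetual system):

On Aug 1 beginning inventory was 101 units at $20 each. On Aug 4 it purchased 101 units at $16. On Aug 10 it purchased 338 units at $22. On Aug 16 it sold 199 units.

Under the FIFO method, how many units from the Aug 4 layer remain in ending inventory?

3

Aug 16, 199 sold [FIFO — oldest first]: 101 @ $20 + 98 @ $16 = $3,588
Ending inventory: 3 @ $16 + 338 @ $22 = $7,484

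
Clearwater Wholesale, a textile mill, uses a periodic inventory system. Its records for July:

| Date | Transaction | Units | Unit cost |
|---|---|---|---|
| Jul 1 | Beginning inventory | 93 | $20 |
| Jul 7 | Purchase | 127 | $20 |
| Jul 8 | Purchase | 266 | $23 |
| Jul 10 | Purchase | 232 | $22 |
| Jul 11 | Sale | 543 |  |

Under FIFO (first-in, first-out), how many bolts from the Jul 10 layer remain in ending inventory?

Jul 11, 543 sold [FIFO — oldest first]: 93 @ $20 + 127 @ $20 + 266 @ $23 + 57 @ $22 = $11,772
Ending inventory: 175 @ $22 = $3,850
Check: goods available $15,622 = COGS $11,772 + ending $3,850

175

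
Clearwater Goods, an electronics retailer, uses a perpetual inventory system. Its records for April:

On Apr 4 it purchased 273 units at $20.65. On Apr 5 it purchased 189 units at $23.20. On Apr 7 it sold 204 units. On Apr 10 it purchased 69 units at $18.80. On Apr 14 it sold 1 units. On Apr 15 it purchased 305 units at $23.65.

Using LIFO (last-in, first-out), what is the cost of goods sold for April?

COGS = $4,713.35

Apr 7, 204 sold [LIFO — newest first]: 189 @ $23.20 + 15 @ $20.65 = $4,694.55
Apr 14, 1 sold [LIFO — newest first]: 1 @ $18.80 = $18.80
Total COGS = $4,694.55 + $18.80 = $4,713.35
Ending inventory: 258 @ $20.65 + 68 @ $18.80 + 305 @ $23.65 = $13,819.35
Check: goods available $18,532.70 = COGS $4,713.35 + ending $13,819.35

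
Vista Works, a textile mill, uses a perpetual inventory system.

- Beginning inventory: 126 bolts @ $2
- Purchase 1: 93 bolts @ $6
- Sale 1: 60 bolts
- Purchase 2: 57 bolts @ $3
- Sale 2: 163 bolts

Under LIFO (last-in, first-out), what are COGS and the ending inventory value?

Sale 1 (60) [LIFO — newest first]: 60 @ $6 = $360
Sale 2 (163) [LIFO — newest first]: 57 @ $3 + 33 @ $6 + 73 @ $2 = $515
Total COGS = $360 + $515 = $875
Ending inventory: 53 @ $2 = $106

COGS = $875; ending inventory = $106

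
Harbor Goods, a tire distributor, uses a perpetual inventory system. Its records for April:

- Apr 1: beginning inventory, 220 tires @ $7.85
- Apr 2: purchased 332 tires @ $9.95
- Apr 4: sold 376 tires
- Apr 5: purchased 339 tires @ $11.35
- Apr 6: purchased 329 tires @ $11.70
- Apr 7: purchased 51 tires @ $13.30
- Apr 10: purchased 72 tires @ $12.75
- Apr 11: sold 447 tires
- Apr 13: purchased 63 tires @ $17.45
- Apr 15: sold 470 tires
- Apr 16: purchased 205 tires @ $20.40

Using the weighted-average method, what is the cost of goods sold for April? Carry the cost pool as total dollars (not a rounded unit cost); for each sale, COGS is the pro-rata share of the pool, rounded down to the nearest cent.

COGS = $14,074.12

After Apr 1: 220 on hand, pool $1,727.00 (≈ $7.8500 each)
After Apr 2: 552 on hand, pool $5,030.40 (≈ $9.1130 each)
Apr 4, sell 376: 376/552 × $5,030.40 → $3,426.50
After Apr 5: 515 on hand, pool $5,451.55 (≈ $10.5855 each)
After Apr 6: 844 on hand, pool $9,300.85 (≈ $11.0200 each)
After Apr 7: 895 on hand, pool $9,979.15 (≈ $11.1499 each)
After Apr 10: 967 on hand, pool $10,897.15 (≈ $11.2690 each)
Apr 11, sell 447: 447/967 × $10,897.15 → $5,037.25
After Apr 13: 583 on hand, pool $6,959.25 (≈ $11.9370 each)
Apr 15, sell 470: 470/583 × $6,959.25 → $5,610.37
After Apr 16: 318 on hand, pool $5,530.88 (≈ $17.3927 each)
Total COGS = $3,426.50 + $5,037.25 + $5,610.37 = $14,074.12
Ending inventory (cost pool remaining) = $5,530.88
Check: goods available $19,605.00 = COGS $14,074.12 + ending $5,530.88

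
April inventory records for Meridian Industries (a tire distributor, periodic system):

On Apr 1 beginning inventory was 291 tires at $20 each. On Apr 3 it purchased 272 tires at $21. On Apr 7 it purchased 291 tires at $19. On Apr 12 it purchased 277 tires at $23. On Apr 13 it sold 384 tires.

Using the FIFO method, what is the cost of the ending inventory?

Apr 13, 384 sold [FIFO — oldest first]: 291 @ $20 + 93 @ $21 = $7,773
Ending inventory: 179 @ $21 + 291 @ $19 + 277 @ $23 = $15,659
Check: goods available $23,432 = COGS $7,773 + ending $15,659

Ending inventory = $15,659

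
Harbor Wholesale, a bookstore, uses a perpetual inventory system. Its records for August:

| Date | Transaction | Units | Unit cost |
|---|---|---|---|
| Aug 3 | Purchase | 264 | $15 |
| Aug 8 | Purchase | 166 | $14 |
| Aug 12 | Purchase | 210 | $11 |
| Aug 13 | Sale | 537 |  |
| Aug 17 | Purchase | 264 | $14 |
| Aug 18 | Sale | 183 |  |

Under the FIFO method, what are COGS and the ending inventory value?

Aug 13, 537 sold [FIFO — oldest first]: 264 @ $15 + 166 @ $14 + 107 @ $11 = $7,461
Aug 18, 183 sold [FIFO — oldest first]: 103 @ $11 + 80 @ $14 = $2,253
Total COGS = $7,461 + $2,253 = $9,714
Ending inventory: 184 @ $14 = $2,576

COGS = $9,714; ending inventory = $2,576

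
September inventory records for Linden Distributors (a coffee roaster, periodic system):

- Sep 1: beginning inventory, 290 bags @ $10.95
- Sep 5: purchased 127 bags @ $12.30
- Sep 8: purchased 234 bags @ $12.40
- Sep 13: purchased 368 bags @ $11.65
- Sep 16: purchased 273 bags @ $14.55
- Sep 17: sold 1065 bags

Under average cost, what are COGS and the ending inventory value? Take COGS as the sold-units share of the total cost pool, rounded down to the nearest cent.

COGS = $13,105.22; ending inventory = $2,793.33

Sep 17, sell 1065: 1065/1292 × $15,898.55 → $13,105.22
Ending inventory (cost pool remaining) = $2,793.33
Check: goods available $15,898.55 = COGS $13,105.22 + ending $2,793.33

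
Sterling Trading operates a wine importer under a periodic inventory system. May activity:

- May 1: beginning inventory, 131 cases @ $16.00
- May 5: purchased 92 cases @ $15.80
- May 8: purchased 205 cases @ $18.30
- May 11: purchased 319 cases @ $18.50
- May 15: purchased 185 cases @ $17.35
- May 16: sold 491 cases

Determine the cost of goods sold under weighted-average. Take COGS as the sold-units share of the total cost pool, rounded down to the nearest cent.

May 16, sell 491: 491/932 × $16,412.35 → $8,646.42
Ending inventory (cost pool remaining) = $7,765.93

COGS = $8,646.42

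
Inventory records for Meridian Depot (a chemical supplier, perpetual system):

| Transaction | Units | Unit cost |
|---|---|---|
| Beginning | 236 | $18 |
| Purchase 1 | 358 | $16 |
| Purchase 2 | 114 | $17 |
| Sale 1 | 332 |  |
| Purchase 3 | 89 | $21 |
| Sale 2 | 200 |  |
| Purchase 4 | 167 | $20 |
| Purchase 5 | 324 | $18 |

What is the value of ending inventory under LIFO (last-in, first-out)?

Sale 1 (332) [LIFO — newest first]: 114 @ $17 + 218 @ $16 = $5,426
Sale 2 (200) [LIFO — newest first]: 89 @ $21 + 111 @ $16 = $3,645
Total COGS = $5,426 + $3,645 = $9,071
Ending inventory: 236 @ $18 + 29 @ $16 + 167 @ $20 + 324 @ $18 = $13,884

Ending inventory = $13,884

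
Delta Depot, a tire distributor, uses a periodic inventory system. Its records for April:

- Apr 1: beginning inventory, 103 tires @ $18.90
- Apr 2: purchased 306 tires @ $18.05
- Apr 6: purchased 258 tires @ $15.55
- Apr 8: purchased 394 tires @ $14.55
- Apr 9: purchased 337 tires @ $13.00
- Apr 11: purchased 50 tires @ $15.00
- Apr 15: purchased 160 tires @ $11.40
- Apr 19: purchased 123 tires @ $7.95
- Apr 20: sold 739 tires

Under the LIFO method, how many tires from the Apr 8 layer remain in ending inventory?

Apr 20, 739 sold [LIFO — newest first]: 123 @ $7.95 + 160 @ $11.40 + 50 @ $15.00 + 337 @ $13.00 + 69 @ $14.55 = $8,936.80
Ending inventory: 103 @ $18.90 + 306 @ $18.05 + 258 @ $15.55 + 325 @ $14.55 = $16,210.65

325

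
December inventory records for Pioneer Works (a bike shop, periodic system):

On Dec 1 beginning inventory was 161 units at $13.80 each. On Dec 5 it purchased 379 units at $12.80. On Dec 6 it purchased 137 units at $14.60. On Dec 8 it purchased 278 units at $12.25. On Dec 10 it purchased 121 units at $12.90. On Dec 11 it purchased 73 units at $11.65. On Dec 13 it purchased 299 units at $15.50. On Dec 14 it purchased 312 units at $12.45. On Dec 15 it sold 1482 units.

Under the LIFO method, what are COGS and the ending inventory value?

Dec 15, 1482 sold [LIFO — newest first]: 312 @ $12.45 + 299 @ $15.50 + 73 @ $11.65 + 121 @ $12.90 + 278 @ $12.25 + 137 @ $14.60 + 262 @ $12.80 = $19,689.55
Ending inventory: 161 @ $13.80 + 117 @ $12.80 = $3,719.40
Check: goods available $23,408.95 = COGS $19,689.55 + ending $3,719.40

COGS = $19,689.55; ending inventory = $3,719.40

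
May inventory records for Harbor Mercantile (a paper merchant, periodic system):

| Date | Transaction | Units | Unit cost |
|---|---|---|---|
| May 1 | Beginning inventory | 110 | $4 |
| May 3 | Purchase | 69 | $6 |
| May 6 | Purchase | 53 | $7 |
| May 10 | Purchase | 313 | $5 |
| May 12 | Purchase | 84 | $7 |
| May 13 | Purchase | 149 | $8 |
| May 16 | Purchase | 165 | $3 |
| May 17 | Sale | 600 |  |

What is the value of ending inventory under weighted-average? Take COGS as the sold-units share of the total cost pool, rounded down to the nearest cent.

May 17, sell 600: 600/943 × $5,065.00 → $3,222.69
Ending inventory (cost pool remaining) = $1,842.31
Check: goods available $5,065.00 = COGS $3,222.69 + ending $1,842.31

Ending inventory = $1,842.31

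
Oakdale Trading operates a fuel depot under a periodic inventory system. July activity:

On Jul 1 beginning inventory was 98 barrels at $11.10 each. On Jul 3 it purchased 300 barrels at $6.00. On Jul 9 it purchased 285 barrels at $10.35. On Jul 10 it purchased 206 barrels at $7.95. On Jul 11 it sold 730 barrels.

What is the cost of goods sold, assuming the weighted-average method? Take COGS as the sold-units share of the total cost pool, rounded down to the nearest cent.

COGS = $6,138.28

Jul 11, sell 730: 730/889 × $7,475.25 → $6,138.28
Ending inventory (cost pool remaining) = $1,336.97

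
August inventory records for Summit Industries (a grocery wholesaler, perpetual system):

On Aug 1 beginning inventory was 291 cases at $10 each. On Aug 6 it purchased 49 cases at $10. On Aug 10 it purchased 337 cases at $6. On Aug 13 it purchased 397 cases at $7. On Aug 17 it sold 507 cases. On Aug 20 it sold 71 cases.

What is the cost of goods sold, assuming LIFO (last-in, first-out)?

Aug 17, 507 sold [LIFO — newest first]: 397 @ $7 + 110 @ $6 = $3,439
Aug 20, 71 sold [LIFO — newest first]: 71 @ $6 = $426
Total COGS = $3,439 + $426 = $3,865
Ending inventory: 291 @ $10 + 49 @ $10 + 156 @ $6 = $4,336

COGS = $3,865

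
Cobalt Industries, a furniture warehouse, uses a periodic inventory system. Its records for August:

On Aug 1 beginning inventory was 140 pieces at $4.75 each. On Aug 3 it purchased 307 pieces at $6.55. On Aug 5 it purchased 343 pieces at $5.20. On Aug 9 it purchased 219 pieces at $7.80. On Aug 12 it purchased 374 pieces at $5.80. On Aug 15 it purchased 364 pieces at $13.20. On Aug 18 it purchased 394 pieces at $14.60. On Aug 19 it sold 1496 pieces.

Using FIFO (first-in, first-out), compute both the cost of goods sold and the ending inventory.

Aug 19, 1496 sold [FIFO — oldest first]: 140 @ $4.75 + 307 @ $6.55 + 343 @ $5.20 + 219 @ $7.80 + 374 @ $5.80 + 113 @ $13.20 = $9,828.45
Ending inventory: 251 @ $13.20 + 394 @ $14.60 = $9,065.60
Check: goods available $18,894.05 = COGS $9,828.45 + ending $9,065.60

COGS = $9,828.45; ending inventory = $9,065.60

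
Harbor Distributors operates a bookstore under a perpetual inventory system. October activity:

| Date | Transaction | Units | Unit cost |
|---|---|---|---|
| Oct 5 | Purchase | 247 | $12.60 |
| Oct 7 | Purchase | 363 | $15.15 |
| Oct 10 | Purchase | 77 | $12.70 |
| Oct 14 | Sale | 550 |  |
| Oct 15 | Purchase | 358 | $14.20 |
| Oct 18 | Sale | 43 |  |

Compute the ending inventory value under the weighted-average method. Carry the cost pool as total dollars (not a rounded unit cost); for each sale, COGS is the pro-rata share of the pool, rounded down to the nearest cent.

Ending inventory = $6,388.21

After Oct 5: 247 on hand, pool $3,112.20 (≈ $12.6000 each)
After Oct 7: 610 on hand, pool $8,611.65 (≈ $14.1175 each)
After Oct 10: 687 on hand, pool $9,589.55 (≈ $13.9586 each)
Oct 14, sell 550: 550/687 × $9,589.55 → $7,677.22
After Oct 15: 495 on hand, pool $6,995.93 (≈ $14.1332 each)
Oct 18, sell 43: 43/495 × $6,995.93 → $607.72
Total COGS = $7,677.22 + $607.72 = $8,284.94
Ending inventory (cost pool remaining) = $6,388.21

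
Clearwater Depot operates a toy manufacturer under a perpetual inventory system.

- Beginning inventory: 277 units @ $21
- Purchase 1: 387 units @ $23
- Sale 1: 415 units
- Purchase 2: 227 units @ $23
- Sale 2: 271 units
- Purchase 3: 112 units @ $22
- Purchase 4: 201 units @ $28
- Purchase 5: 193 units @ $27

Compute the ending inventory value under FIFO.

Sale 1 (415) [FIFO — oldest first]: 277 @ $21 + 138 @ $23 = $8,991
Sale 2 (271) [FIFO — oldest first]: 249 @ $23 + 22 @ $23 = $6,233
Total COGS = $8,991 + $6,233 = $15,224
Ending inventory: 205 @ $23 + 112 @ $22 + 201 @ $28 + 193 @ $27 = $18,018

Ending inventory = $18,018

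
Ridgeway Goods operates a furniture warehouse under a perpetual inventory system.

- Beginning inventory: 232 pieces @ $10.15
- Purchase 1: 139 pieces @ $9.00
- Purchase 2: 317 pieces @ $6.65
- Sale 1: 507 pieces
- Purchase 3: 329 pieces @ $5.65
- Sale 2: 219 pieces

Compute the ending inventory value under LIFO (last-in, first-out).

Ending inventory = $2,458.65

Sale 1 (507) [LIFO — newest first]: 317 @ $6.65 + 139 @ $9.00 + 51 @ $10.15 = $3,876.70
Sale 2 (219) [LIFO — newest first]: 219 @ $5.65 = $1,237.35
Total COGS = $3,876.70 + $1,237.35 = $5,114.05
Ending inventory: 181 @ $10.15 + 110 @ $5.65 = $2,458.65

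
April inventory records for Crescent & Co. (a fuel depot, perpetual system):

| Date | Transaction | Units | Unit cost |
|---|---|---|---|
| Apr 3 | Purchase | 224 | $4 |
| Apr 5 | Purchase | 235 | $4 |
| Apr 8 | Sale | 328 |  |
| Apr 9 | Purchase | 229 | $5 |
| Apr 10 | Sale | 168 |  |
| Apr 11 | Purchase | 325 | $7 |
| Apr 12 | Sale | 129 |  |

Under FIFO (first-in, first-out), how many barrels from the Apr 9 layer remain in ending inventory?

63

Apr 8, 328 sold [FIFO — oldest first]: 224 @ $4 + 104 @ $4 = $1,312
Apr 10, 168 sold [FIFO — oldest first]: 131 @ $4 + 37 @ $5 = $709
Apr 12, 129 sold [FIFO — oldest first]: 129 @ $5 = $645
Total COGS = $1,312 + $709 + $645 = $2,666
Ending inventory: 63 @ $5 + 325 @ $7 = $2,590
Check: goods available $5,256 = COGS $2,666 + ending $2,590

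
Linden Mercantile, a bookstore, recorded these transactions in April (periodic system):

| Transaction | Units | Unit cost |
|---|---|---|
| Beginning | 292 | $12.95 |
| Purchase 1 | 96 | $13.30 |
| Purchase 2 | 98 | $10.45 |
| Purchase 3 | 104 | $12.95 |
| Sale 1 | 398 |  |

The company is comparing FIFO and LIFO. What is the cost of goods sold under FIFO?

COGS = $5,162.70

FIFO COGS: 292 @ $12.95 + 96 @ $13.30 + 10 @ $10.45 = $5,162.70
LIFO COGS: 104 @ $12.95 + 98 @ $10.45 + 96 @ $13.30 + 100 @ $12.95 = $4,942.70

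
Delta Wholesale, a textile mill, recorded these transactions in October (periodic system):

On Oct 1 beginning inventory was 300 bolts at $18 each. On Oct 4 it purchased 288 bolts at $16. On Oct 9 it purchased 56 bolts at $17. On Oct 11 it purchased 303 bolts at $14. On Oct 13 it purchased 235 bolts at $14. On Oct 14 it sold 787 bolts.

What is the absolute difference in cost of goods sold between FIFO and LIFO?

FIFO COGS: 300 @ $18 + 288 @ $16 + 56 @ $17 + 143 @ $14 = $12,962
LIFO COGS: 235 @ $14 + 303 @ $14 + 56 @ $17 + 193 @ $16 = $11,572
Difference = |$12,962 − $11,572| = $1,390

$1,390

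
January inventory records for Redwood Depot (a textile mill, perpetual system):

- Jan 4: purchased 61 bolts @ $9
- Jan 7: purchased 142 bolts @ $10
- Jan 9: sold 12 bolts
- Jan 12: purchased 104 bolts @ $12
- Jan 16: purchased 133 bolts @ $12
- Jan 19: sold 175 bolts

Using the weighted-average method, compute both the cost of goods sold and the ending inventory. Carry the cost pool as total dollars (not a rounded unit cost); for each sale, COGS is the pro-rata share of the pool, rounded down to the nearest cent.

COGS = $2,036.73; ending inventory = $2,776.27

After Jan 4: 61 on hand, pool $549.00 (≈ $9.0000 each)
After Jan 7: 203 on hand, pool $1,969.00 (≈ $9.6995 each)
Jan 9, sell 12: 12/203 × $1,969.00 → $116.39
After Jan 12: 295 on hand, pool $3,100.61 (≈ $10.5105 each)
After Jan 16: 428 on hand, pool $4,696.61 (≈ $10.9734 each)
Jan 19, sell 175: 175/428 × $4,696.61 → $1,920.34
Total COGS = $116.39 + $1,920.34 = $2,036.73
Ending inventory (cost pool remaining) = $2,776.27
Check: goods available $4,813.00 = COGS $2,036.73 + ending $2,776.27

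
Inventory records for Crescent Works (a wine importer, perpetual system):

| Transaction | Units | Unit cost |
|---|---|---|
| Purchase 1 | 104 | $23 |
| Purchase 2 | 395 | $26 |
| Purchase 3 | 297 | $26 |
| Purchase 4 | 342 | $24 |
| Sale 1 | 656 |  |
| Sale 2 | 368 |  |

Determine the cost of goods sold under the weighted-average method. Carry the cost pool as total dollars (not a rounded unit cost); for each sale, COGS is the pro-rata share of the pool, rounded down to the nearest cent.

COGS = $25,727.77

After Purchase 1: 104 on hand, pool $2,392.00 (≈ $23.0000 each)
After Purchase 2: 499 on hand, pool $12,662.00 (≈ $25.3747 each)
After Purchase 3: 796 on hand, pool $20,384.00 (≈ $25.6080 each)
After Purchase 4: 1138 on hand, pool $28,592.00 (≈ $25.1248 each)
Sale 1, sell 656: 656/1138 × $28,592.00 → $16,481.85
Sale 2, sell 368: 368/482 × $12,110.15 → $9,245.92
Total COGS = $16,481.85 + $9,245.92 = $25,727.77
Ending inventory (cost pool remaining) = $2,864.23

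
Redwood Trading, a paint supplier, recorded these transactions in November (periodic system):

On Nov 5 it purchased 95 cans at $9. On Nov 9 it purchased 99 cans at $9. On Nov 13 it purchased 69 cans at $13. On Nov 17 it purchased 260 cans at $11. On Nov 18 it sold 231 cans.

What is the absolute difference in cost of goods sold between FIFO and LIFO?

FIFO COGS: 95 @ $9 + 99 @ $9 + 37 @ $13 = $2,227
LIFO COGS: 231 @ $11 = $2,541
Difference = |$2,227 − $2,541| = $314

$314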